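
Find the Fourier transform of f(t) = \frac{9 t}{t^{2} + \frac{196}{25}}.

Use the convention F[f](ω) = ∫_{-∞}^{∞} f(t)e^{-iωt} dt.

F(ω) = - 9 i \pi e^{- \frac{14 \left|{\omega}\right|}{5}} \operatorname{sign}{\left(\omega \right)}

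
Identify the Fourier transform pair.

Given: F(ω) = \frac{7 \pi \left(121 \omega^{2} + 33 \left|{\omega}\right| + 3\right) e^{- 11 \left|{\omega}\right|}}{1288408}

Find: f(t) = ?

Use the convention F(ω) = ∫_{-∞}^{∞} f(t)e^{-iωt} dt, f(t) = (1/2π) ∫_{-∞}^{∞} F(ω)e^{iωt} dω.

f(t) = \frac{7}{\left(t^{2} + 121\right)^{3}}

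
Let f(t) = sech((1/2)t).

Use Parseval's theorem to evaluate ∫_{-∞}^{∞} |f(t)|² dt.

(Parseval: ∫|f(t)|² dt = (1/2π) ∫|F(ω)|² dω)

∫|f(t)|² dt = 4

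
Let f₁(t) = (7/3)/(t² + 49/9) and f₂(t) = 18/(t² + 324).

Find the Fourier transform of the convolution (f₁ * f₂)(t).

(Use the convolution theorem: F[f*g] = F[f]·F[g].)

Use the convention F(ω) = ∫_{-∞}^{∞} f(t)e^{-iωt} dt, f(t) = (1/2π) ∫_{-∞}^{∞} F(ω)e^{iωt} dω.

F[f₁*f₂](ω) = \pi^{2} e^{- \frac{61 \left|{\omega}\right|}{3}}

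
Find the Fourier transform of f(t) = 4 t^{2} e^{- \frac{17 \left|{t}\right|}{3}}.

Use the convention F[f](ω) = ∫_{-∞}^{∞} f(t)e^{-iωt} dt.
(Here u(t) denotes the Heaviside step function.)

F(ω) = \frac{7344 \left(289 - 27 \omega^{2}\right)}{\left(9 \omega^{2} + 289\right)^{3}}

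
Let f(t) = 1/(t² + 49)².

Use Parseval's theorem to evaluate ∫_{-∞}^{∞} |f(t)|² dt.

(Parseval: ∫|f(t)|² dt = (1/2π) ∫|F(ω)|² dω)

∫|f(t)|² dt = \frac{5 \pi}{13176688}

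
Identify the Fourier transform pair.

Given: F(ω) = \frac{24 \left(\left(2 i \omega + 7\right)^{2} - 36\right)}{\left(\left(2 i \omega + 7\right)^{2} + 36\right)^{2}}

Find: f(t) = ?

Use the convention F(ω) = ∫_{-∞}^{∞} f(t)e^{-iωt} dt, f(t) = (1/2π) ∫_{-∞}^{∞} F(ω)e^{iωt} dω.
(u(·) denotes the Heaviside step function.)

f(t) = 6 t e^{- \frac{7 t}{2}} \cos{\left(3 t \right)} u\left(t\right)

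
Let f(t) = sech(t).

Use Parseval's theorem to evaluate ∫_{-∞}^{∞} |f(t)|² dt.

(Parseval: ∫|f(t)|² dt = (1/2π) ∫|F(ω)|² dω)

∫|f(t)|² dt = 2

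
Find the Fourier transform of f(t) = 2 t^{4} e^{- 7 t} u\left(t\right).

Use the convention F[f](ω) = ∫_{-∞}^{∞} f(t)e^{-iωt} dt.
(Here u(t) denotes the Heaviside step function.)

F(ω) = \frac{48}{\left(i \omega + 7\right)^{5}}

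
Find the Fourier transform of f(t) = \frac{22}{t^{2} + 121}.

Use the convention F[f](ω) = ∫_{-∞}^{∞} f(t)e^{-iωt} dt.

F(ω) = 2 \pi e^{- 11 \left|{\omega}\right|}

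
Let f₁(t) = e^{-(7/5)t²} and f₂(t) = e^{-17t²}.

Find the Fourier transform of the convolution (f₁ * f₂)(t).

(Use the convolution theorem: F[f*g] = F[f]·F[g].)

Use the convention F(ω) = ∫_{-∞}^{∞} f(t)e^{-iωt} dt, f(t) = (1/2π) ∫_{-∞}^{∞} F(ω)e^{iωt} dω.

F[f₁*f₂](ω) = \frac{\sqrt{595} \pi e^{- \frac{23 \omega^{2}}{119}}}{119}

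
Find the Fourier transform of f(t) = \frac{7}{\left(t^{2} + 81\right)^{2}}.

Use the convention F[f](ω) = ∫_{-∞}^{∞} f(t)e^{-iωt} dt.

F(ω) = \frac{7 \pi \left(9 \left|{\omega}\right| + 1\right) e^{- 9 \left|{\omega}\right|}}{1458}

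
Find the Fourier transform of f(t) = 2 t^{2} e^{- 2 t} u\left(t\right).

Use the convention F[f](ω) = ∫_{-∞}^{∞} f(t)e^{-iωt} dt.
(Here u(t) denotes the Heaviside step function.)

F(ω) = \frac{4}{\left(i \omega + 2\right)^{3}}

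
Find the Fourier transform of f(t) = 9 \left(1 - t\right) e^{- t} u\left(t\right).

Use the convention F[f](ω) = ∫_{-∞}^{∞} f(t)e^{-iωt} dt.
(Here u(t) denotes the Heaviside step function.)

F(ω) = \frac{9 i \omega}{- \omega^{2} + 2 i \omega + 1}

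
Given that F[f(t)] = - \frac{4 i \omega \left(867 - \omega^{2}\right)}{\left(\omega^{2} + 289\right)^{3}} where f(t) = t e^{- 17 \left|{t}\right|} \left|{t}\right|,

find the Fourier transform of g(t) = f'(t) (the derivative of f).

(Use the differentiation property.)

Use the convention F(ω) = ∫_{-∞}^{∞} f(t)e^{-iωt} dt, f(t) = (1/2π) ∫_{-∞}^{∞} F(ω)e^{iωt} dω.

F[g](ω) = \frac{4 \omega^{2} \left(867 - \omega^{2}\right)}{\left(\omega^{2} + 289\right)^{3}}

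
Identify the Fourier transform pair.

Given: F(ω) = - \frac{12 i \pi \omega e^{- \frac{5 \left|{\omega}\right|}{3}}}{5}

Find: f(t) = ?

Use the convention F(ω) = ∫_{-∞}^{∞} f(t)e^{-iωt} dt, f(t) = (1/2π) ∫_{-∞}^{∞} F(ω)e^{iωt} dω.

f(t) = \frac{8 t}{\left(t^{2} + \frac{25}{9}\right)^{2}}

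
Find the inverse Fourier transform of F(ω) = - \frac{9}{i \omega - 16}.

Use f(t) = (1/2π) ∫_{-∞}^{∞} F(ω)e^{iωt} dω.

f(t) = 9 e^{16 t} u\left(- t\right)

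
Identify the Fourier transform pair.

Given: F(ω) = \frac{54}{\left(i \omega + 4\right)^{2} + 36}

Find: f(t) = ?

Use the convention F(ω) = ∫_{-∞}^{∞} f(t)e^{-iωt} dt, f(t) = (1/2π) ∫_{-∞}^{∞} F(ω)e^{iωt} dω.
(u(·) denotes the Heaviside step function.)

f(t) = 9 e^{- 4 t} \sin{\left(6 t \right)} u\left(t\right)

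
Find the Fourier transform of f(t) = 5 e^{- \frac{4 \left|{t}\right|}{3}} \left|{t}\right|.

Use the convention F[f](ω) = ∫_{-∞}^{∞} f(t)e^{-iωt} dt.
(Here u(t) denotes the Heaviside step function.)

F(ω) = \frac{90 \left(16 - 9 \omega^{2}\right)}{\left(9 \omega^{2} + 16\right)^{2}}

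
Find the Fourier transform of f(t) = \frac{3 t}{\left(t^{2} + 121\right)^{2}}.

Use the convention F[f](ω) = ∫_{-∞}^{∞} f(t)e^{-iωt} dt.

F(ω) = - \frac{3 i \pi \omega e^{- 11 \left|{\omega}\right|}}{22}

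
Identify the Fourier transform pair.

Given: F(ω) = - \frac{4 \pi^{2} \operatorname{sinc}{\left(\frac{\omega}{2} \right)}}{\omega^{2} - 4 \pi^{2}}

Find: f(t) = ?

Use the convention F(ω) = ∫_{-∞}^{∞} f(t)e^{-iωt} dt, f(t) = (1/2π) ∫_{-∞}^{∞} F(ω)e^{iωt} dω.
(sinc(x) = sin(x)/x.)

f(t) = 2 \left(\begin{cases} \frac{\cos{\left(2 \pi t \right)}}{2} + \frac{1}{2} & \text{for}\: \left|{t}\right| < \frac{1}{2} \\0 & \text{otherwise} \end{cases}\right)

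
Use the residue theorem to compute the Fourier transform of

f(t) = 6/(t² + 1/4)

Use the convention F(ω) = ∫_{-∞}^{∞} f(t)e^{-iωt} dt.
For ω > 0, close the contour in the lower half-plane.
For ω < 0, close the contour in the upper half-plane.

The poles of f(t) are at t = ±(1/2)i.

Let g(z) = f(z)e^{-iωz}; for large |z| the factor e^{-iωz} decays in the lower half-plane when ω > 0 and in the upper half-plane when ω < 0.

Case ω > 0 (lower half-plane, clockwise contour ⇒ F(ω) = -2πi·ΣRes):
  Res_{z = - \frac{i}{2}} g(z) = 6 i e^{- \frac{\omega}{2}}
  F(ω) = -2πi·ΣRes = 12 \pi e^{- \frac{\omega}{2}}

Case ω < 0 (upper half-plane, counterclockwise contour ⇒ F(ω) = +2πi·ΣRes):
  Res_{z = \frac{i}{2}} g(z) = - 6 i e^{\frac{\omega}{2}}
  F(ω) = 2πi·ΣRes = 12 \pi e^{\frac{\omega}{2}}

Both cases combine into a single formula in |ω|:

F(ω) = 12 \pi e^{- \frac{\left|{\omega}\right|}{2}}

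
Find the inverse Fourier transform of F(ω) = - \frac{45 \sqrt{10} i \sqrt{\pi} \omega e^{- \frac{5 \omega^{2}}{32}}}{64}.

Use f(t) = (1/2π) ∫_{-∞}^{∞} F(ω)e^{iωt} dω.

f(t) = 9 t e^{- \frac{8 t^{2}}{5}}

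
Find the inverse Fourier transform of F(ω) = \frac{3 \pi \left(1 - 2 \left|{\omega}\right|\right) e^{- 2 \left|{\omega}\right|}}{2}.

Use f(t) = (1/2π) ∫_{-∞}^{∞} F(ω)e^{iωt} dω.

f(t) = \frac{6 t^{2}}{\left(t^{2} + 4\right)^{2}}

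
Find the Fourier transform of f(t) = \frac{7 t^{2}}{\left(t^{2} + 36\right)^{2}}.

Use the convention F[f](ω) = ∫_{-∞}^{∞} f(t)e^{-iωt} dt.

F(ω) = \frac{7 \pi \left(1 - 6 \left|{\omega}\right|\right) e^{- 6 \left|{\omega}\right|}}{12}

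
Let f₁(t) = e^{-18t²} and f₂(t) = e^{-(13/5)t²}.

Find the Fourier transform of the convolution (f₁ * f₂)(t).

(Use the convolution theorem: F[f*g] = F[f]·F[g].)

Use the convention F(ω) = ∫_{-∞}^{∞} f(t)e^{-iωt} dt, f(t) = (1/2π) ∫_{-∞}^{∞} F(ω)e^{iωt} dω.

F[f₁*f₂](ω) = \frac{\sqrt{130} \pi e^{- \frac{103 \omega^{2}}{936}}}{78}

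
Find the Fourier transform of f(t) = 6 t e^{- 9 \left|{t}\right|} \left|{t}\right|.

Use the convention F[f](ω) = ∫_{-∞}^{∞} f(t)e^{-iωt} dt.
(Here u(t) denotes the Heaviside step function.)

F(ω) = \frac{24 i \omega \left(\omega^{2} - 243\right)}{\left(\omega^{2} + 81\right)^{3}}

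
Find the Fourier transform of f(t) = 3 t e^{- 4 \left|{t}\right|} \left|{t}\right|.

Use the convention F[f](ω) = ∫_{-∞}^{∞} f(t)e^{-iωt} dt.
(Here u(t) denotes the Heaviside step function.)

F(ω) = \frac{12 i \omega \left(\omega^{2} - 48\right)}{\left(\omega^{2} + 16\right)^{3}}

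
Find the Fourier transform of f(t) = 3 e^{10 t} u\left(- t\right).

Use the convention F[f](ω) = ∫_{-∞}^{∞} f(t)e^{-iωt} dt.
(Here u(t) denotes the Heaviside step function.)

F(ω) = - \frac{3}{i \omega - 10}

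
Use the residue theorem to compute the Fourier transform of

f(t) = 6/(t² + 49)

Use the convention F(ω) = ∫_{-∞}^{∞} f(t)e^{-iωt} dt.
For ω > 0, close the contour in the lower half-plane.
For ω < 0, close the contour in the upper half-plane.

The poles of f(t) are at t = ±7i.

Let g(z) = f(z)e^{-iωz}; for large |z| the factor e^{-iωz} decays in the lower half-plane when ω > 0 and in the upper half-plane when ω < 0.

Case ω > 0 (lower half-plane, clockwise contour ⇒ F(ω) = -2πi·ΣRes):
  Res_{z = - 7 i} g(z) = \frac{3 i e^{- 7 \omega}}{7}
  F(ω) = -2πi·ΣRes = \frac{6 \pi e^{- 7 \omega}}{7}

Case ω < 0 (upper half-plane, counterclockwise contour ⇒ F(ω) = +2πi·ΣRes):
  Res_{z = 7 i} g(z) = - \frac{3 i e^{7 \omega}}{7}
  F(ω) = 2πi·ΣRes = \frac{6 \pi e^{7 \omega}}{7}

Both cases combine into a single formula in |ω|:

F(ω) = \frac{6 \pi e^{- 7 \left|{\omega}\right|}}{7}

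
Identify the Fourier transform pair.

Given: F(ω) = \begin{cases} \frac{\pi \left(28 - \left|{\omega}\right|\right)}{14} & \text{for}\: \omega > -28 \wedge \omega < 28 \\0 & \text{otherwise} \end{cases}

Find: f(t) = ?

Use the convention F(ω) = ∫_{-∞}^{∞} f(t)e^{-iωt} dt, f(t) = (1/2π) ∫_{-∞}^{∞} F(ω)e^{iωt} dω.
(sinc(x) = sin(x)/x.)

f(t) = 28 \operatorname{sinc}^{2}{\left(14 t \right)}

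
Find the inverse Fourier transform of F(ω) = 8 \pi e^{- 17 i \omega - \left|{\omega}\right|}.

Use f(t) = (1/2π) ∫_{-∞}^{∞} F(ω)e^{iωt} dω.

f(t) = \frac{8}{\left(t - 17\right)^{2} + 1}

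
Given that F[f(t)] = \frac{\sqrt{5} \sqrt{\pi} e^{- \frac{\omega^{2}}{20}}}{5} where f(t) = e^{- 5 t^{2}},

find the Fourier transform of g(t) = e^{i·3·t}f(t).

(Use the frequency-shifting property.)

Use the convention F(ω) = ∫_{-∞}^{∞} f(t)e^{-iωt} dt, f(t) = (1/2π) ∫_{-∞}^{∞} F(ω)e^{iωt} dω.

F[g](ω) = \frac{\sqrt{5} \sqrt{\pi} e^{- \frac{\left(\omega - 3\right)^{2}}{20}}}{5}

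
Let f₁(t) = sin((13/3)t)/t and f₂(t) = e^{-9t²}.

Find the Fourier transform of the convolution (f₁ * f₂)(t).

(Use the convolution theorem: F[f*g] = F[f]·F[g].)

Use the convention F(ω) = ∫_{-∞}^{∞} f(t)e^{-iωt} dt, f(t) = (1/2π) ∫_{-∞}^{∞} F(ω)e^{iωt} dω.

F[f₁*f₂](ω) = \begin{cases} \frac{\pi^{\frac{3}{2}} e^{- \frac{\omega^{2}}{36}}}{3} & \text{for}\: \omega > - \frac{13}{3} \wedge \omega < \frac{13}{3} \\0 & \text{otherwise} \end{cases}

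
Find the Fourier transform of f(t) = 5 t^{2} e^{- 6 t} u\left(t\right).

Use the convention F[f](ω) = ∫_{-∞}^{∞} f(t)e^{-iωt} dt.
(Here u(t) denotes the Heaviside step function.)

F(ω) = \frac{10}{\left(i \omega + 6\right)^{3}}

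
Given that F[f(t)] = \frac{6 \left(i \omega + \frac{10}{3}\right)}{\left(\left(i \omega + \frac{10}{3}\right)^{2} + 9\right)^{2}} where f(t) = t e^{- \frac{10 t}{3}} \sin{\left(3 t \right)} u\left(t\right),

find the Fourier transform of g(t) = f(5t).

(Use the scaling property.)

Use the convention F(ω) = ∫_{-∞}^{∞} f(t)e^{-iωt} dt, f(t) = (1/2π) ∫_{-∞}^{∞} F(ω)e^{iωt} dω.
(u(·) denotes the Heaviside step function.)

F[g](ω) = \frac{4050 \left(3 i \omega + 50\right)}{\left(\left(3 i \omega + 50\right)^{2} + 2025\right)^{2}}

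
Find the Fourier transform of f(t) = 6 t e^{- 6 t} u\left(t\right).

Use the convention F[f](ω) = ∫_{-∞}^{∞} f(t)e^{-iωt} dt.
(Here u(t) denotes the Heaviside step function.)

F(ω) = \frac{6}{\left(i \omega + 6\right)^{2}}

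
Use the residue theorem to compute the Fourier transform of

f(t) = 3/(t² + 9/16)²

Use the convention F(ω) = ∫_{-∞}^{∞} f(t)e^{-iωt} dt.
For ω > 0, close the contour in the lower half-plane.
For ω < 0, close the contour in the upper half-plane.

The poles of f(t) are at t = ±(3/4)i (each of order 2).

Let g(z) = f(z)e^{-iωz}; for large |z| the factor e^{-iωz} decays in the lower half-plane when ω > 0 and in the upper half-plane when ω < 0.

Case ω > 0 (lower half-plane, clockwise contour ⇒ F(ω) = -2πi·ΣRes):
  Res_{z = - \frac{3 i}{4}} g(z) = \frac{4 i \left(3 \omega + 4\right) e^{- \frac{3 \omega}{4}}}{9} (pole of order 2)
  F(ω) = -2πi·ΣRes = \frac{8 \pi \left(3 \omega + 4\right) e^{- \frac{3 \omega}{4}}}{9}

Case ω < 0 (upper half-plane, counterclockwise contour ⇒ F(ω) = +2πi·ΣRes):
  Res_{z = \frac{3 i}{4}} g(z) = \frac{4 i \left(3 \omega - 4\right) e^{\frac{3 \omega}{4}}}{9} (pole of order 2)
  F(ω) = 2πi·ΣRes = \frac{8 \pi \left(4 - 3 \omega\right) e^{\frac{3 \omega}{4}}}{9}

Both cases combine into a single formula in |ω|:

F(ω) = \frac{8 \pi \left(3 \left|{\omega}\right| + 4\right) e^{- \frac{3 \left|{\omega}\right|}{4}}}{9}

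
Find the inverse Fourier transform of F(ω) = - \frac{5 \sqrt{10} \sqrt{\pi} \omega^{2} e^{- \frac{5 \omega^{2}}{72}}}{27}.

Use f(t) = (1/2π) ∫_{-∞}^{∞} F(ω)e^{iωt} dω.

f(t) = 4 \left(\frac{72 t^{2}}{5} - 2\right) e^{- \frac{18 t^{2}}{5}}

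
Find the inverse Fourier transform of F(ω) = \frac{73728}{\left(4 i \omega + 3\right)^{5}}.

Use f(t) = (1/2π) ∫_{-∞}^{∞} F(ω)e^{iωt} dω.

f(t) = 3 t^{4} e^{- \frac{3 t}{4}} u\left(t\right)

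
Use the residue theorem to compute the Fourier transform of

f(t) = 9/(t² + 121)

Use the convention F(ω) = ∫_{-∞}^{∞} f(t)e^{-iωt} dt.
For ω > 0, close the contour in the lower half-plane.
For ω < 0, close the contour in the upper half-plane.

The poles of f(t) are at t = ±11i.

Let g(z) = f(z)e^{-iωz}; for large |z| the factor e^{-iωz} decays in the lower half-plane when ω > 0 and in the upper half-plane when ω < 0.

Case ω > 0 (lower half-plane, clockwise contour ⇒ F(ω) = -2πi·ΣRes):
  Res_{z = - 11 i} g(z) = \frac{9 i e^{- 11 \omega}}{22}
  F(ω) = -2πi·ΣRes = \frac{9 \pi e^{- 11 \omega}}{11}

Case ω < 0 (upper half-plane, counterclockwise contour ⇒ F(ω) = +2πi·ΣRes):
  Res_{z = 11 i} g(z) = - \frac{9 i e^{11 \omega}}{22}
  F(ω) = 2πi·ΣRes = \frac{9 \pi e^{11 \omega}}{11}

Both cases combine into a single formula in |ω|:

F(ω) = \frac{9 \pi e^{- 11 \left|{\omega}\right|}}{11}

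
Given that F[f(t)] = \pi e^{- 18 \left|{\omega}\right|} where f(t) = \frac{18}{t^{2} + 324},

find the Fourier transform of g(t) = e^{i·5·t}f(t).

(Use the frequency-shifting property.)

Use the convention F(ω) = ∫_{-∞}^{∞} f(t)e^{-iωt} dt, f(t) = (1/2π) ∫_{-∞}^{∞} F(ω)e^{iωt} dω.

F[g](ω) = \pi e^{- 18 \left|{\omega - 5}\right|}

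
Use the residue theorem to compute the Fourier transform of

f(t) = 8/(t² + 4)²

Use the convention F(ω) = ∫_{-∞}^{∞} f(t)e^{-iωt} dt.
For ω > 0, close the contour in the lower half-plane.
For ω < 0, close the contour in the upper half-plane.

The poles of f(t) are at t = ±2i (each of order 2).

Let g(z) = f(z)e^{-iωz}; for large |z| the factor e^{-iωz} decays in the lower half-plane when ω > 0 and in the upper half-plane when ω < 0.

Case ω > 0 (lower half-plane, clockwise contour ⇒ F(ω) = -2πi·ΣRes):
  Res_{z = - 2 i} g(z) = \frac{i \left(2 \omega + 1\right) e^{- 2 \omega}}{4} (pole of order 2)
  F(ω) = -2πi·ΣRes = \frac{\pi \left(2 \omega + 1\right) e^{- 2 \omega}}{2}

Case ω < 0 (upper half-plane, counterclockwise contour ⇒ F(ω) = +2πi·ΣRes):
  Res_{z = 2 i} g(z) = \frac{i \left(2 \omega - 1\right) e^{2 \omega}}{4} (pole of order 2)
  F(ω) = 2πi·ΣRes = \frac{\pi \left(1 - 2 \omega\right) e^{2 \omega}}{2}

Both cases combine into a single formula in |ω|:

F(ω) = \frac{\pi \left(2 \left|{\omega}\right| + 1\right) e^{- 2 \left|{\omega}\right|}}{2}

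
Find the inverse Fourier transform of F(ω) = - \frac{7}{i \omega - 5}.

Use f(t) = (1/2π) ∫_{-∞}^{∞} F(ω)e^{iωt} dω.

f(t) = 7 e^{5 t} u\left(- t\right)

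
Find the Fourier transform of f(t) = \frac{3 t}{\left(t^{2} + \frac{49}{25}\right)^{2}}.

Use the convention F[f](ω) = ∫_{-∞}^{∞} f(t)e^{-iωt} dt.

F(ω) = - \frac{15 i \pi \omega e^{- \frac{7 \left|{\omega}\right|}{5}}}{14}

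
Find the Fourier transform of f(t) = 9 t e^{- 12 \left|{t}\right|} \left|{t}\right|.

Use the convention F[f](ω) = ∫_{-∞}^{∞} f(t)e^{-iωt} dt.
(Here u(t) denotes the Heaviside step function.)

F(ω) = \frac{36 i \omega \left(\omega^{2} - 432\right)}{\left(\omega^{2} + 144\right)^{3}}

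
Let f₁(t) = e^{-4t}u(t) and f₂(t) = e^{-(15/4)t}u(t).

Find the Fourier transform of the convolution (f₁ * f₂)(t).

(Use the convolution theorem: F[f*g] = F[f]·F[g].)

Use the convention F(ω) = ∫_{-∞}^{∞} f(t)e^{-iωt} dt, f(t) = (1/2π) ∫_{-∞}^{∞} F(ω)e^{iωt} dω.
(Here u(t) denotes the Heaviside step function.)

F[f₁*f₂](ω) = \frac{4}{\left(i \omega + 4\right) \left(4 i \omega + 15\right)}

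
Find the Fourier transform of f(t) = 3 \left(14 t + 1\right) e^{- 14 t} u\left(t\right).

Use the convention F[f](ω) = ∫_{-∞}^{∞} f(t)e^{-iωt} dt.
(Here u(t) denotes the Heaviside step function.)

F(ω) = \frac{3 \left(- i \omega - 28\right)}{\omega^{2} - 28 i \omega - 196}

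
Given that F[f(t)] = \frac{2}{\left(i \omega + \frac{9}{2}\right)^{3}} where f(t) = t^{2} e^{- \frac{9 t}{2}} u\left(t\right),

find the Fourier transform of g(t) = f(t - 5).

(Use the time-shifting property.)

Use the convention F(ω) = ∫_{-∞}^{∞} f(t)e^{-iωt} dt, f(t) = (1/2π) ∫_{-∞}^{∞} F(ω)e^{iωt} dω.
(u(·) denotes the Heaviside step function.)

F[g](ω) = \frac{16 e^{- 5 i \omega}}{\left(2 i \omega + 9\right)^{3}}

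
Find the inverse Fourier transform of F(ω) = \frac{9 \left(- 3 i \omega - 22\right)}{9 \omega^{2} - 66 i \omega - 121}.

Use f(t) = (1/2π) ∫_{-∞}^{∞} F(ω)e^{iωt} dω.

f(t) = 3 \left(\frac{11 t}{3} + 1\right) e^{- \frac{11 t}{3}} u\left(t\right)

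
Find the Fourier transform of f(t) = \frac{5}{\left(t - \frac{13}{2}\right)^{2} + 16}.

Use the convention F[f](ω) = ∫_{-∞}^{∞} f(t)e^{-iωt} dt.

F(ω) = \frac{5 \pi e^{- \frac{13 i \omega}{2} - 4 \left|{\omega}\right|}}{4}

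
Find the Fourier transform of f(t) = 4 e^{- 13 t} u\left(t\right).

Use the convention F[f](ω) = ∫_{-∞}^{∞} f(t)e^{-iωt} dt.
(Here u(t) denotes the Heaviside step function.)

F(ω) = \frac{4}{i \omega + 13}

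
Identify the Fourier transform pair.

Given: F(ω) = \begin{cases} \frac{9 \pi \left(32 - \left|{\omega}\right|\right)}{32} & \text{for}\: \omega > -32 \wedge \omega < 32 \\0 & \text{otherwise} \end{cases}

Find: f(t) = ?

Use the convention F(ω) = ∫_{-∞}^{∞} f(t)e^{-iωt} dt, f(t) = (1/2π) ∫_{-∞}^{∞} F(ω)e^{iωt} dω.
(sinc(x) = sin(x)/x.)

f(t) = 144 \operatorname{sinc}^{2}{\left(16 t \right)}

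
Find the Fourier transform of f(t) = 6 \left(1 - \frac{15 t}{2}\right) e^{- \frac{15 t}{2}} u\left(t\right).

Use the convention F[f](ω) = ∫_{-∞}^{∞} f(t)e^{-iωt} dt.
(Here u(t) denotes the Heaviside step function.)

F(ω) = \frac{24 i \omega}{- 4 \omega^{2} + 60 i \omega + 225}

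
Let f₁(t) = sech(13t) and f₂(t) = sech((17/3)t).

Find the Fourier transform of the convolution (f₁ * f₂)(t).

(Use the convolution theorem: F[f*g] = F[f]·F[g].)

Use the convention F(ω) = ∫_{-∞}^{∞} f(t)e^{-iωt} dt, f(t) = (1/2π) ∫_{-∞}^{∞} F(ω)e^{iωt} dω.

F[f₁*f₂](ω) = \frac{3 \pi^{2}}{221 \cosh{\left(\frac{\pi \omega}{26} \right)} \cosh{\left(\frac{3 \pi \omega}{34} \right)}}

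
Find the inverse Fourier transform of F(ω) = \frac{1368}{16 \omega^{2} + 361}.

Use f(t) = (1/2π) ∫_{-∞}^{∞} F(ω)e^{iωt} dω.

f(t) = 9 e^{- \frac{19 \left|{t}\right|}{4}}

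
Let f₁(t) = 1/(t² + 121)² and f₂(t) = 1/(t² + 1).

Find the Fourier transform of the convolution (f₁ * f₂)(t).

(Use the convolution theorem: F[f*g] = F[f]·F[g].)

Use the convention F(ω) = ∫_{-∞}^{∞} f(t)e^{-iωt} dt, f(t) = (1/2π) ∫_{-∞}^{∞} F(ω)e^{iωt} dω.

F[f₁*f₂](ω) = \frac{\pi^{2} \left(11 \left|{\omega}\right| + 1\right) e^{- 12 \left|{\omega}\right|}}{2662}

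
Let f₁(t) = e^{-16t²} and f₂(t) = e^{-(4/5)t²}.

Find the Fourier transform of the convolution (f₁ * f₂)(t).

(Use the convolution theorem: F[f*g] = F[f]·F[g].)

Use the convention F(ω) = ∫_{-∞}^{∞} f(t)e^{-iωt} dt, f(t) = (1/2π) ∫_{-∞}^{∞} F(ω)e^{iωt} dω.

F[f₁*f₂](ω) = \frac{\sqrt{5} \pi e^{- \frac{21 \omega^{2}}{64}}}{8}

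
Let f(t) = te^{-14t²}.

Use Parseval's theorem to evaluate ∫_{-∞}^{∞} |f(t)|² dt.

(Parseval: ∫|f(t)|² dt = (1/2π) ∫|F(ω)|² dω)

∫|f(t)|² dt = \frac{\sqrt{7} \sqrt{\pi}}{784}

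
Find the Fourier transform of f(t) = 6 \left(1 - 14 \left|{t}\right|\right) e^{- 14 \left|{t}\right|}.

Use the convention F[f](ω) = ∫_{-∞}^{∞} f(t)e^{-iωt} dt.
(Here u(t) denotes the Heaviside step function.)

F(ω) = \frac{336 \omega^{2}}{\left(\omega^{2} + 196\right)^{2}}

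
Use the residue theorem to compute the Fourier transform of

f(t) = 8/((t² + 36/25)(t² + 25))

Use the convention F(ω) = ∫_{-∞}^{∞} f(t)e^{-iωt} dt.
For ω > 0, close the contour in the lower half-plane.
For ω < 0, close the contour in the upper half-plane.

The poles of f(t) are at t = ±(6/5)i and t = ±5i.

Let g(z) = f(z)e^{-iωz}; for large |z| the factor e^{-iωz} decays in the lower half-plane when ω > 0 and in the upper half-plane when ω < 0.

Case ω > 0 (lower half-plane, clockwise contour ⇒ F(ω) = -2πi·ΣRes):
  Res_{z = - \frac{6 i}{5}} g(z) = \frac{250 i e^{- \frac{6 \omega}{5}}}{1767}
  Res_{z = - 5 i} g(z) = - \frac{20 i e^{- 5 \omega}}{589}
  F(ω) = -2πi·ΣRes = - \frac{40 \pi e^{- 5 \omega}}{589} + \frac{500 \pi e^{- \frac{6 \omega}{5}}}{1767}

Case ω < 0 (upper half-plane, counterclockwise contour ⇒ F(ω) = +2πi·ΣRes):
  Res_{z = \frac{6 i}{5}} g(z) = - \frac{250 i e^{\frac{6 \omega}{5}}}{1767}
  Res_{z = 5 i} g(z) = \frac{20 i e^{5 \omega}}{589}
  F(ω) = 2πi·ΣRes = \frac{20 \pi \left(25 e^{\frac{6 \omega}{5}} - 6 e^{5 \omega}\right)}{1767}

Both cases combine into a single formula in |ω|:

F(ω) = - \frac{40 \pi e^{- 5 \left|{\omega}\right|}}{589} + \frac{500 \pi e^{- \frac{6 \left|{\omega}\right|}{5}}}{1767}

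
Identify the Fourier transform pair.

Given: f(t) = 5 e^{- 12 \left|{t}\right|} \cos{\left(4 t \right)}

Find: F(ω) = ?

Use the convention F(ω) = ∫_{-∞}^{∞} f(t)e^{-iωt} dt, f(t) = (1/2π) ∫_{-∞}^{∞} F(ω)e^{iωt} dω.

F(ω) = \frac{120 \left(\omega^{2} + 160\right)}{\omega^{4} + 256 \omega^{2} + 25600}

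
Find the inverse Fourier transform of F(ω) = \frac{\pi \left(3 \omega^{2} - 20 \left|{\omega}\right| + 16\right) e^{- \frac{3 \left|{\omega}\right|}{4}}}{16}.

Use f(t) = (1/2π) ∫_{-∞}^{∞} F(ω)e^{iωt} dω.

f(t) = \frac{2 t^{4}}{\left(t^{2} + \frac{9}{16}\right)^{3}}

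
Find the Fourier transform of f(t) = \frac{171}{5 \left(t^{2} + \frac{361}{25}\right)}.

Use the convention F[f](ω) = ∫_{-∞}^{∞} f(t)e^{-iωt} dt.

F(ω) = 9 \pi e^{- \frac{19 \left|{\omega}\right|}{5}}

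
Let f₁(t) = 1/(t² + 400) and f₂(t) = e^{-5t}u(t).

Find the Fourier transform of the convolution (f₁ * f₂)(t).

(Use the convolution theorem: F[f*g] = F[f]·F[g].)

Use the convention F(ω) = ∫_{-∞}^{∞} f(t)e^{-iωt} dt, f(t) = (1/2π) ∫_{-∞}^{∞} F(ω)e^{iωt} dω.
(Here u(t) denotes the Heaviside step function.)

F[f₁*f₂](ω) = \frac{\pi e^{- 20 \left|{\omega}\right|}}{20 \left(i \omega + 5\right)}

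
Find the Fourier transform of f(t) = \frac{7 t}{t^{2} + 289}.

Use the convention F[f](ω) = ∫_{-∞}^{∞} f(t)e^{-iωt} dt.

F(ω) = - 7 i \pi e^{- 17 \left|{\omega}\right|} \operatorname{sign}{\left(\omega \right)}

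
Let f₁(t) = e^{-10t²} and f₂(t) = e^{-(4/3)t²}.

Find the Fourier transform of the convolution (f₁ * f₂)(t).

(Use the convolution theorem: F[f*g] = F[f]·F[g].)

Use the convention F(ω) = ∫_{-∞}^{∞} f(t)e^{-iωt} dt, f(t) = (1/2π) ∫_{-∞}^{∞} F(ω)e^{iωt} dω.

F[f₁*f₂](ω) = \frac{\sqrt{30} \pi e^{- \frac{17 \omega^{2}}{80}}}{20}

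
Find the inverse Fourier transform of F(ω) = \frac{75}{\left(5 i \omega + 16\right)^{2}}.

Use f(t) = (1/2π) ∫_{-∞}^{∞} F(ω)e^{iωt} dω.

f(t) = 3 t e^{- \frac{16 t}{5}} u\left(t\right)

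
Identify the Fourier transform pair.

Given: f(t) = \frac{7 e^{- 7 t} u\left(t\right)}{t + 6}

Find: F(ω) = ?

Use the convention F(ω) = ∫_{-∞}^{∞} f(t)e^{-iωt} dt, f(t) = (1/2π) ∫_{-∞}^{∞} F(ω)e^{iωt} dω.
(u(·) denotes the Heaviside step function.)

F(ω) = 7 e^{6 i \omega + 42} \operatorname{E}_{1}\left(6 i \omega + 42\right)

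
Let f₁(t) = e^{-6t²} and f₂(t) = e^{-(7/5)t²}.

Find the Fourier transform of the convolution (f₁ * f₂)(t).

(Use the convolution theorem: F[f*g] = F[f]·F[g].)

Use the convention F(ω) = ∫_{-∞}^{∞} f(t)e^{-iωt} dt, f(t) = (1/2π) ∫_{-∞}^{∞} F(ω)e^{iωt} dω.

F[f₁*f₂](ω) = \frac{\sqrt{210} \pi e^{- \frac{37 \omega^{2}}{168}}}{42}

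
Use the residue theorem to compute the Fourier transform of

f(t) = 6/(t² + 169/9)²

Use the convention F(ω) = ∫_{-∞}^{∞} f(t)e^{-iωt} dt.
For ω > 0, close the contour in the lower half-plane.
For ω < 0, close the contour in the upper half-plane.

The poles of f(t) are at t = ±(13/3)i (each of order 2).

Let g(z) = f(z)e^{-iωz}; for large |z| the factor e^{-iωz} decays in the lower half-plane when ω > 0 and in the upper half-plane when ω < 0.

Case ω > 0 (lower half-plane, clockwise contour ⇒ F(ω) = -2πi·ΣRes):
  Res_{z = - \frac{13 i}{3}} g(z) = \frac{27 i \left(13 \omega + 3\right) e^{- \frac{13 \omega}{3}}}{4394} (pole of order 2)
  F(ω) = -2πi·ΣRes = \frac{27 \pi \left(13 \omega + 3\right) e^{- \frac{13 \omega}{3}}}{2197}

Case ω < 0 (upper half-plane, counterclockwise contour ⇒ F(ω) = +2πi·ΣRes):
  Res_{z = \frac{13 i}{3}} g(z) = \frac{27 i \left(13 \omega - 3\right) e^{\frac{13 \omega}{3}}}{4394} (pole of order 2)
  F(ω) = 2πi·ΣRes = \frac{27 \pi \left(3 - 13 \omega\right) e^{\frac{13 \omega}{3}}}{2197}

Both cases combine into a single formula in |ω|:

F(ω) = \frac{27 \pi \left(13 \left|{\omega}\right| + 3\right) e^{- \frac{13 \left|{\omega}\right|}{3}}}{2197}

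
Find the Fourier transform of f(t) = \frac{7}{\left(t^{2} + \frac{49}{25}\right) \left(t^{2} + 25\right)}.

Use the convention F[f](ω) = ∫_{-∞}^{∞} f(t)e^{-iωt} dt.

F(ω) = - \frac{35 \pi e^{- 5 \left|{\omega}\right|}}{576} + \frac{125 \pi e^{- \frac{7 \left|{\omega}\right|}{5}}}{576}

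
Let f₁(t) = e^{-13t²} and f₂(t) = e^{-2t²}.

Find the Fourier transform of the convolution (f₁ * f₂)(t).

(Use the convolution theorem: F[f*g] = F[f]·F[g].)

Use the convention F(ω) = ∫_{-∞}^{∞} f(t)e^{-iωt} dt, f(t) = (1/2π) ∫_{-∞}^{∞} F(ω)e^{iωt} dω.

F[f₁*f₂](ω) = \frac{\sqrt{26} \pi e^{- \frac{15 \omega^{2}}{104}}}{26}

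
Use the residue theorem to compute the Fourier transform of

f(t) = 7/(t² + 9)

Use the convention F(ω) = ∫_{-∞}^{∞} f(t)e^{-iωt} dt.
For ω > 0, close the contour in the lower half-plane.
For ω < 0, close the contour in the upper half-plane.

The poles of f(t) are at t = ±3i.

Let g(z) = f(z)e^{-iωz}; for large |z| the factor e^{-iωz} decays in the lower half-plane when ω > 0 and in the upper half-plane when ω < 0.

Case ω > 0 (lower half-plane, clockwise contour ⇒ F(ω) = -2πi·ΣRes):
  Res_{z = - 3 i} g(z) = \frac{7 i e^{- 3 \omega}}{6}
  F(ω) = -2πi·ΣRes = \frac{7 \pi e^{- 3 \omega}}{3}

Case ω < 0 (upper half-plane, counterclockwise contour ⇒ F(ω) = +2πi·ΣRes):
  Res_{z = 3 i} g(z) = - \frac{7 i e^{3 \omega}}{6}
  F(ω) = 2πi·ΣRes = \frac{7 \pi e^{3 \omega}}{3}

Both cases combine into a single formula in |ω|:

F(ω) = \frac{7 \pi e^{- 3 \left|{\omega}\right|}}{3}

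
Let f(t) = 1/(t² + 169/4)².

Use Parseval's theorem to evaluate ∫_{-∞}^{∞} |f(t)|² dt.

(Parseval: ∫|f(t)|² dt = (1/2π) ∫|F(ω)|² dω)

∫|f(t)|² dt = \frac{40 \pi}{62748517}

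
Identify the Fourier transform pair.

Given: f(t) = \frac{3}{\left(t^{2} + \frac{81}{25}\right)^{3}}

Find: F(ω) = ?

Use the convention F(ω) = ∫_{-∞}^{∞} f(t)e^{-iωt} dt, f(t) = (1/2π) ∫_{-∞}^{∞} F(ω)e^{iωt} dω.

F(ω) = \frac{125 \pi \left(27 \omega^{2} + 45 \left|{\omega}\right| + 25\right) e^{- \frac{9 \left|{\omega}\right|}{5}}}{52488}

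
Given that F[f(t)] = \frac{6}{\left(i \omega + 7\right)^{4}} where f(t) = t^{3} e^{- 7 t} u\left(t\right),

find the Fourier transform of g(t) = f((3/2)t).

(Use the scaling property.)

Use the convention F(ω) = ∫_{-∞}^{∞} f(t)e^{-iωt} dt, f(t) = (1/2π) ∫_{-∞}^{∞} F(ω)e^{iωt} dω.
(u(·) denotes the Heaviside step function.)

F[g](ω) = \frac{324}{\left(2 i \omega + 21\right)^{4}}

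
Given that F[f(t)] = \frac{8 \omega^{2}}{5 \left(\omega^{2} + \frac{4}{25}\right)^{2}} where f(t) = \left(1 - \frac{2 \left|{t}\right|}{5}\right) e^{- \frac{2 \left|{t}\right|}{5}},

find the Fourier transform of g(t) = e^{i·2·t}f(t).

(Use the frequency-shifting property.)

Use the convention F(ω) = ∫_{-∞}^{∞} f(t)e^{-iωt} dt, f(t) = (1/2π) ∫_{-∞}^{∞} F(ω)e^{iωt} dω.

F[g](ω) = \frac{1000 \left(\omega - 2\right)^{2}}{\left(25 \left(\omega - 2\right)^{2} + 4\right)^{2}}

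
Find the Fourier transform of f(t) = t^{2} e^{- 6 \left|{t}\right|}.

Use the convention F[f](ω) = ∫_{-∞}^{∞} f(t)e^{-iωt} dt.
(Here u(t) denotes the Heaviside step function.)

F(ω) = \frac{72 \left(12 - \omega^{2}\right)}{\left(\omega^{2} + 36\right)^{3}}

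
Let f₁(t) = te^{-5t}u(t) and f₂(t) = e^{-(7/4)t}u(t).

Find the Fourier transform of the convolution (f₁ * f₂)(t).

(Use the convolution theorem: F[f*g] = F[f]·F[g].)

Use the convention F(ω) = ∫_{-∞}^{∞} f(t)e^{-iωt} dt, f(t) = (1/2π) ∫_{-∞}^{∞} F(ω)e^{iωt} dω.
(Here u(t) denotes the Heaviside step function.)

F[f₁*f₂](ω) = \frac{4}{\left(i \omega + 5\right)^{2} \left(4 i \omega + 7\right)}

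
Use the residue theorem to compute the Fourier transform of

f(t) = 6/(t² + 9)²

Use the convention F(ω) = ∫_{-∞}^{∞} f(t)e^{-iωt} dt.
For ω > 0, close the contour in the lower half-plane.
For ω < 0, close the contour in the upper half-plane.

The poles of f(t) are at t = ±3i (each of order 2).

Let g(z) = f(z)e^{-iωz}; for large |z| the factor e^{-iωz} decays in the lower half-plane when ω > 0 and in the upper half-plane when ω < 0.

Case ω > 0 (lower half-plane, clockwise contour ⇒ F(ω) = -2πi·ΣRes):
  Res_{z = - 3 i} g(z) = \frac{i \left(3 \omega + 1\right) e^{- 3 \omega}}{18} (pole of order 2)
  F(ω) = -2πi·ΣRes = \frac{\pi \left(3 \omega + 1\right) e^{- 3 \omega}}{9}

Case ω < 0 (upper half-plane, counterclockwise contour ⇒ F(ω) = +2πi·ΣRes):
  Res_{z = 3 i} g(z) = \frac{i \left(3 \omega - 1\right) e^{3 \omega}}{18} (pole of order 2)
  F(ω) = 2πi·ΣRes = \frac{\pi \left(1 - 3 \omega\right) e^{3 \omega}}{9}

Both cases combine into a single formula in |ω|:

F(ω) = \frac{\pi \left(3 \left|{\omega}\right| + 1\right) e^{- 3 \left|{\omega}\right|}}{9}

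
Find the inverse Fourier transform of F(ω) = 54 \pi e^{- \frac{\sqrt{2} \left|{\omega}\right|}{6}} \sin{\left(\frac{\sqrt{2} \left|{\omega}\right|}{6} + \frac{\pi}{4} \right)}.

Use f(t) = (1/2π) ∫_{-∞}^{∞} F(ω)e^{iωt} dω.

f(t) = \frac{2}{t^{4} + \frac{1}{81}}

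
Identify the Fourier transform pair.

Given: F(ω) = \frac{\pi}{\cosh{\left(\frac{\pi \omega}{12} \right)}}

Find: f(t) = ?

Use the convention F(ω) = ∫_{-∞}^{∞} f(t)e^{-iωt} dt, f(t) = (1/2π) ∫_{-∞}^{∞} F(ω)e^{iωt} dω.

f(t) = \frac{6}{\cosh{\left(6 t \right)}}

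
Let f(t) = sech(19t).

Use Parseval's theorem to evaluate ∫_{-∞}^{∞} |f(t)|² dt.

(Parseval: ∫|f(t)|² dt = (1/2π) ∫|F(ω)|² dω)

∫|f(t)|² dt = \frac{2}{19}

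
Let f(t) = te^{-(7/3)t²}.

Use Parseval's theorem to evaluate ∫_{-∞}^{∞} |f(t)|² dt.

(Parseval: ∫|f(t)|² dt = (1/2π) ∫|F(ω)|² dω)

∫|f(t)|² dt = \frac{3 \sqrt{42} \sqrt{\pi}}{392}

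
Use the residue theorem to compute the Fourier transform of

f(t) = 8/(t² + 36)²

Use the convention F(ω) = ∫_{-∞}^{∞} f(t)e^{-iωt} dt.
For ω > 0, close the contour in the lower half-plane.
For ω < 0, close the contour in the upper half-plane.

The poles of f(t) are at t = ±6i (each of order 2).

Let g(z) = f(z)e^{-iωz}; for large |z| the factor e^{-iωz} decays in the lower half-plane when ω > 0 and in the upper half-plane when ω < 0.

Case ω > 0 (lower half-plane, clockwise contour ⇒ F(ω) = -2πi·ΣRes):
  Res_{z = - 6 i} g(z) = \frac{i \left(6 \omega + 1\right) e^{- 6 \omega}}{108} (pole of order 2)
  F(ω) = -2πi·ΣRes = \frac{\pi \left(6 \omega + 1\right) e^{- 6 \omega}}{54}

Case ω < 0 (upper half-plane, counterclockwise contour ⇒ F(ω) = +2πi·ΣRes):
  Res_{z = 6 i} g(z) = \frac{i \left(6 \omega - 1\right) e^{6 \omega}}{108} (pole of order 2)
  F(ω) = 2πi·ΣRes = \frac{\pi \left(1 - 6 \omega\right) e^{6 \omega}}{54}

Both cases combine into a single formula in |ω|:

F(ω) = \frac{\pi \left(6 \left|{\omega}\right| + 1\right) e^{- 6 \left|{\omega}\right|}}{54}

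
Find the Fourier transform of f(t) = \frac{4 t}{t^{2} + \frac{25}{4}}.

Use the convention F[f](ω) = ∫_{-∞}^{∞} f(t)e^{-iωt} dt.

F(ω) = - 4 i \pi e^{- \frac{5 \left|{\omega}\right|}{2}} \operatorname{sign}{\left(\omega \right)}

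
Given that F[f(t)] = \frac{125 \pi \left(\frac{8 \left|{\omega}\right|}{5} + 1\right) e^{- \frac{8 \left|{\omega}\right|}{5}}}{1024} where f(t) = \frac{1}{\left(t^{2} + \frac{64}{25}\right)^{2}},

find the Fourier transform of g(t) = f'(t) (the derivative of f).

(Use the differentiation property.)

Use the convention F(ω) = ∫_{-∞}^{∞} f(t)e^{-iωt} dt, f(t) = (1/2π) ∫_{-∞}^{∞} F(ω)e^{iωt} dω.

F[g](ω) = \frac{25 i \pi \omega \left(8 \left|{\omega}\right| + 5\right) e^{- \frac{8 \left|{\omega}\right|}{5}}}{1024}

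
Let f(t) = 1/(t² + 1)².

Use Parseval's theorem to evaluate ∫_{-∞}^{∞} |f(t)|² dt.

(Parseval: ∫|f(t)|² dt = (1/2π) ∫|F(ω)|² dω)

∫|f(t)|² dt = \frac{5 \pi}{16}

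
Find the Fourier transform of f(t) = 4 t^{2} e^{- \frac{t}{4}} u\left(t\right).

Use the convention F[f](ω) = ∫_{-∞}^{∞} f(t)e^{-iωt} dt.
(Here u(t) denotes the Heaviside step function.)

F(ω) = \frac{512}{\left(4 i \omega + 1\right)^{3}}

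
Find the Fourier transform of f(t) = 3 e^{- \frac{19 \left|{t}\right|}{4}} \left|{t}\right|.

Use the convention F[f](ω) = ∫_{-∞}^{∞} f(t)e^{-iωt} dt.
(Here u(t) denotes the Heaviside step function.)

F(ω) = \frac{96 \left(361 - 16 \omega^{2}\right)}{\left(16 \omega^{2} + 361\right)^{2}}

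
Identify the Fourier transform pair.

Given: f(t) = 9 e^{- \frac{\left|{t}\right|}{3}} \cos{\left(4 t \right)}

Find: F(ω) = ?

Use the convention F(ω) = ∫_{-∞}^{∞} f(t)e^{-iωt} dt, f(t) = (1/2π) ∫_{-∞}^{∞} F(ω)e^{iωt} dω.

F(ω) = \frac{54 \left(9 \omega^{2} + 145\right)}{81 \omega^{4} - 2574 \omega^{2} + 21025}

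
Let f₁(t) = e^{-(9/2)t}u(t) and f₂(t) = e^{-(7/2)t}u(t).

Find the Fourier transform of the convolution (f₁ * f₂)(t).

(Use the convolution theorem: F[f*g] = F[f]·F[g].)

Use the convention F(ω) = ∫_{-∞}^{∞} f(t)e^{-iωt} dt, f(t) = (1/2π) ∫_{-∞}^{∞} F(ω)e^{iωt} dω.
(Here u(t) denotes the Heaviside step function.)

F[f₁*f₂](ω) = \frac{4}{- 4 \omega^{2} + 32 i \omega + 63}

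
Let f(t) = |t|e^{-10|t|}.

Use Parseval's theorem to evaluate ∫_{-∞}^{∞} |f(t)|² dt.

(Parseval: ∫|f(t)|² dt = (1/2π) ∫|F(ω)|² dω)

∫|f(t)|² dt = \frac{1}{2000}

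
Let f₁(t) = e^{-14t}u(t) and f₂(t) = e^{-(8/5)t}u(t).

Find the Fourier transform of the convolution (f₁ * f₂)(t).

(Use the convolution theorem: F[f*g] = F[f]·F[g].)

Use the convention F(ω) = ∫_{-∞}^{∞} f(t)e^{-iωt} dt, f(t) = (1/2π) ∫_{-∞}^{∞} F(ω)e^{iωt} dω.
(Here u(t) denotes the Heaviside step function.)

F[f₁*f₂](ω) = \frac{5}{\left(i \omega + 14\right) \left(5 i \omega + 8\right)}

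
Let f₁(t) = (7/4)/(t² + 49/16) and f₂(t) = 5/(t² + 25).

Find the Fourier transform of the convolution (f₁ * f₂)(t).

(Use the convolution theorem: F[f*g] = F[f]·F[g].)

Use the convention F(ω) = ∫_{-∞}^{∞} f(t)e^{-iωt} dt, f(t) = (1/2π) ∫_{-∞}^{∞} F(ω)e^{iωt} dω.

F[f₁*f₂](ω) = \pi^{2} e^{- \frac{27 \left|{\omega}\right|}{4}}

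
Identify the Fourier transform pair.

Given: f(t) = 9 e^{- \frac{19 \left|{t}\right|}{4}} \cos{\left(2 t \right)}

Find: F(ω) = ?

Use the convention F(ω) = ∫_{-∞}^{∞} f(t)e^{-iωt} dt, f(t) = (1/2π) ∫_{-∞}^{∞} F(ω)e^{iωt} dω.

F(ω) = \frac{1368 \left(16 \omega^{2} + 425\right)}{256 \omega^{4} + 9504 \omega^{2} + 180625}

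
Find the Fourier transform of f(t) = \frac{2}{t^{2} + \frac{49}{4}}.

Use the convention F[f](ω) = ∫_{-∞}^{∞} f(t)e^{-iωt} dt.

F(ω) = \frac{4 \pi e^{- \frac{7 \left|{\omega}\right|}{2}}}{7}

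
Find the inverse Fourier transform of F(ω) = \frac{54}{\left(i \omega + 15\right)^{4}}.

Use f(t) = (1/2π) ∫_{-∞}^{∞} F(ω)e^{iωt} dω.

f(t) = 9 t^{3} e^{- 15 t} u\left(t\right)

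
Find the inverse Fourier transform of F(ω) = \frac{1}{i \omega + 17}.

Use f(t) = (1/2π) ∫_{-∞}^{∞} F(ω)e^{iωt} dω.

f(t) = e^{- 17 t} u\left(t\right)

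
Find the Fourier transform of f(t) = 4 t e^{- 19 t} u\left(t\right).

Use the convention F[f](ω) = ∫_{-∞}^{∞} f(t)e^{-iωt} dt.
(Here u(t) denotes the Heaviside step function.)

F(ω) = \frac{4}{\left(i \omega + 19\right)^{2}}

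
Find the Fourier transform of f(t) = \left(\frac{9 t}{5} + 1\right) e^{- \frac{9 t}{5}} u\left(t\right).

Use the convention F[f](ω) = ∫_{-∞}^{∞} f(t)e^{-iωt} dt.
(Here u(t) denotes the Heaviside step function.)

F(ω) = \frac{5 \left(- 5 i \omega - 18\right)}{25 \omega^{2} - 90 i \omega - 81}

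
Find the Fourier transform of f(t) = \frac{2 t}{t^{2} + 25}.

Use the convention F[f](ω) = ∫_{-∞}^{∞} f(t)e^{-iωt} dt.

F(ω) = - 2 i \pi e^{- 5 \left|{\omega}\right|} \operatorname{sign}{\left(\omega \right)}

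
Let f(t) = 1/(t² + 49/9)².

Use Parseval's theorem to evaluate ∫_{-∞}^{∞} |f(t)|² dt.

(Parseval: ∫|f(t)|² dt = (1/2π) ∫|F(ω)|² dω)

∫|f(t)|² dt = \frac{10935 \pi}{13176688}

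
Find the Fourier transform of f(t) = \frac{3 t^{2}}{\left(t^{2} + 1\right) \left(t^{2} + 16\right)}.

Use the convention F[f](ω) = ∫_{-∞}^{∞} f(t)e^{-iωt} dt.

F(ω) = \frac{\pi \left(4 - e^{3 \left|{\omega}\right|}\right) e^{- 4 \left|{\omega}\right|}}{5}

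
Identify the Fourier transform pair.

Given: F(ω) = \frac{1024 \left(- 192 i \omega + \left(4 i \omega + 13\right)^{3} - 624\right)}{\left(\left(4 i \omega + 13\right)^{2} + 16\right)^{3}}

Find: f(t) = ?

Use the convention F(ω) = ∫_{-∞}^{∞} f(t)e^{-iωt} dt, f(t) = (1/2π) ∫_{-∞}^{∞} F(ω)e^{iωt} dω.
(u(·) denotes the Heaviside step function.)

f(t) = 8 t^{2} e^{- \frac{13 t}{4}} \cos{\left(t \right)} u\left(t\right)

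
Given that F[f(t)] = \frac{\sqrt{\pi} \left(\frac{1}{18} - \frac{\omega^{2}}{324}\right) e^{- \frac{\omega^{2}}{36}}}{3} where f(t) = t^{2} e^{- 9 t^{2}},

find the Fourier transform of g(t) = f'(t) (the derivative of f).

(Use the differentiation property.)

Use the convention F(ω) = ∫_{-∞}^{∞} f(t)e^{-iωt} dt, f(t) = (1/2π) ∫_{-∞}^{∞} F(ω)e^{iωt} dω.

F[g](ω) = \frac{i \sqrt{\pi} \omega \left(18 - \omega^{2}\right) e^{- \frac{\omega^{2}}{36}}}{972}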